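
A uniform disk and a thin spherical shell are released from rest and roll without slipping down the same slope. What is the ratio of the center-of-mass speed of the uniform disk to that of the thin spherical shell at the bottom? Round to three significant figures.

v_ratio ≈ 1.05

Each satisfies Mgh = ½(1+k)Mv² with k = I/(MR²), so v ∝ 1/√(1+k).
For the uniform disk k = 0.5; for the thin spherical shell k = 2/3.
v₁/v₂ = √((1+k₂)/(1+k₁)) = √(1.667/1.5) ≈ 1.05.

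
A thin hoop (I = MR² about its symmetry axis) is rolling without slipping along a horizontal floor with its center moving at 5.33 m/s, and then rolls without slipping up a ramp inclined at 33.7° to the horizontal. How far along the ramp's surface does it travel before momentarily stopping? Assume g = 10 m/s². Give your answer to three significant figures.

The moment of inertia is MR², giving k ≡ I/(MR²) = 1.
Rolling without slipping gives ω = v/R, so the total kinetic energy is ½Mv² + ½Iω² = ½(1+k)Mv² = Mv².
Setting this equal to Mgh gives the vertical rise h = (1+k)v₀²/(2g) = 2×5.33²/(2×10) = 2.841 m.
The distance along the slope is d = h/sinθ = 2.841/sin33.7° ≈ 5.12 m.

d ≈ 5.12 m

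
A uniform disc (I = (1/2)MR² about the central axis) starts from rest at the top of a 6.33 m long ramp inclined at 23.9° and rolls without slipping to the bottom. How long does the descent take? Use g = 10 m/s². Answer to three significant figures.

t ≈ 2.17 s

For this body I = (1/2)MR², i.e. k = I/(MR²) = 0.5.
Newton's second law down the slope: Mg sinθ − f = Ma. The torque equation fR = Iα (with α = a/R) gives f = kMa.
Hence a = g sinθ/(1+k) = 10×sin23.9°/1.5 = 2.701 m/s².
Starting from rest, L = ½at², so t = √(2L/a) = √(2×6.33/2.701) ≈ 2.17 s.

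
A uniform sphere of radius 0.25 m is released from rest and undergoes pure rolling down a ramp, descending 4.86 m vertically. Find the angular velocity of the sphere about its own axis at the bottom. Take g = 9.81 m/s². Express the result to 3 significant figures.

ω ≈ 33.0 rad/s

The moment of inertia is (2/5)MR², giving k ≡ I/(MR²) = 0.4.
Rolling without slipping gives ω = v/R, so the total kinetic energy is ½Mv² + ½Iω² = ½(1+k)Mv² = (7/10)Mv².
Energy conservation Mgh = ½(1+k)Mv² gives v = √(2gh/(1+k)) = √(2 × 9.81 × 4.86 / 1.4) = 8.253 m/s.
The angular speed follows from ω = v/R = 8.253/0.25 ≈ 33.0 rad/s.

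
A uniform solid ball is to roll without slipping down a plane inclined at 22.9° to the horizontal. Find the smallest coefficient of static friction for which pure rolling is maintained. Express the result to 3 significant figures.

μ_min ≈ 0.121

Here I = (2/5)MR², so the shape factor k = I/(MR²) = 0.4.
Along the incline Mg sinθ − f = Ma, and torque about the center fR = Iα = kMR²(a/R) gives f = kMa.
These give a = g sinθ/(1+k) and the required friction f = kMg sinθ/(1+k).
With N = Mg cosθ, the no-slip condition f ≤ μN gives μ_min = f/N = k tanθ/(1+k).
μ_min = 0.4 × tan22.9° / 1.4 ≈ 0.121.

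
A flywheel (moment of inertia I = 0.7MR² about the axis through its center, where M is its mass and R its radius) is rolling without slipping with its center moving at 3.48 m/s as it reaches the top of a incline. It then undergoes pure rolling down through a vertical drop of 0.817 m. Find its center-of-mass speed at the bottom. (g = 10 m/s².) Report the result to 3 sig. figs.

v ≈ 4.66 m/s

Here I = 0.7MR², so the shape factor k = I/(MR²) = 0.7.
Rolling without slipping gives ω = v/R, so the total kinetic energy is ½Mv² + ½Iω² = ½(1+k)Mv² = (17/20)Mv².
Energy conservation: (17/20)Mv₀² + Mgh = (17/20)Mv², so v² = v₀² + 2gh/(1+k).
v = √(3.48² + 2×10×0.817/1.7) = √21.72 ≈ 4.66 m/s.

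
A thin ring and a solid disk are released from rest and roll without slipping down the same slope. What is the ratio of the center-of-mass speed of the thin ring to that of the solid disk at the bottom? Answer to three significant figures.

Each satisfies Mgh = ½(1+k)Mv² with k = I/(MR²), so v ∝ 1/√(1+k).
For the thin ring k = 1; for the solid disk k = 0.5.
v₁/v₂ = √((1+k₂)/(1+k₁)) = √(1.5/2) ≈ 0.866.

v_ratio ≈ 0.866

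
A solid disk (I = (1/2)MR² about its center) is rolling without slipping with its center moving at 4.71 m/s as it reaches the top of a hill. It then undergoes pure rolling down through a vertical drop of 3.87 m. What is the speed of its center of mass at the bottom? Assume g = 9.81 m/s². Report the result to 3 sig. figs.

Here I = (1/2)MR², so the shape factor k = I/(MR²) = 0.5.
Pure rolling means v = ωR; then KE = ½Mv² + ½I(v/R)² = ½(1+k)Mv² = (3/4)Mv².
Conserving energy between top and bottom: (3/4)Mv² = (3/4)Mv₀² + Mgh, hence v² = v₀² + 2gh/(1+k).
v = √(4.71² + 2×9.81×3.87/1.5) = √72.8 ≈ 8.53 m/s.

v ≈ 8.53 m/s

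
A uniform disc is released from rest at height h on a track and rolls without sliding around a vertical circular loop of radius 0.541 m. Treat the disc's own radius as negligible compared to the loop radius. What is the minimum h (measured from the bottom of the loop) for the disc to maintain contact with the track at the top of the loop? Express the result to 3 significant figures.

For this body I = (1/2)MR², i.e. k = I/(MR²) = 0.5.
At the top of the loop, the minimum-contact condition is Mg = Mv_top²/r, so v_top² = gr.
With ω = v/R, the kinetic energy at speed v is ½(1+k)Mv² = (3/4)Mv².
Energy conservation from release (height h) to the top (height 2r): Mgh = Mg(2r) + (3/4)M·gr.
Thus h_min = 2r + (1+k)r/2 = r(2 + 1.5/2) = 0.541 × 2.75 ≈ 1.49 m.

h_min ≈ 1.49 m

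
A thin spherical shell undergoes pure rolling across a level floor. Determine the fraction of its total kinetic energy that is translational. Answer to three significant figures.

Here I = (2/3)MR², so the shape factor k = I/(MR²) = 2/3.
With ω = v/R, KE_trans = ½Mv² and KE_rot = ½Iω² = ½kMv², so KE_total = ½(1+k)Mv².
The translational fraction is therefore 1/(1+k) = 1/1.667 ≈ 0.600.

fraction ≈ 0.600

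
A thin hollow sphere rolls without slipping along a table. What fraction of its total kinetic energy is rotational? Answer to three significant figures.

For this body I = (2/3)MR², i.e. k = I/(MR²) = 2/3.
With ω = v/R, KE_trans = ½Mv² and KE_rot = ½Iω² = ½kMv², so KE_total = ½(1+k)Mv².
The rotational fraction is therefore k/(1+k) = (2/3)/1.667 ≈ 0.400.

fraction ≈ 0.400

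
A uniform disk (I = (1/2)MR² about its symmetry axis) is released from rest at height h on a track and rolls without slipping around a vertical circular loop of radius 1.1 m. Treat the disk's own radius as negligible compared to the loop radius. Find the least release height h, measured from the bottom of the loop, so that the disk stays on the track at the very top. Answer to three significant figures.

h_min ≈ 3.03 m

Here I = (1/2)MR², so the shape factor k = I/(MR²) = 0.5.
At the top of the loop, the minimum-contact condition is Mg = Mv_top²/r, so v_top² = gr.
With ω = v/R, the kinetic energy at speed v is ½(1+k)Mv² = (3/4)Mv².
Energy conservation from release (height h) to the top (height 2r): Mgh = Mg(2r) + (3/4)M·gr.
Thus h_min = 2r + (1+k)r/2 = r(2 + 1.5/2) = 1.1 × 2.75 ≈ 3.03 m.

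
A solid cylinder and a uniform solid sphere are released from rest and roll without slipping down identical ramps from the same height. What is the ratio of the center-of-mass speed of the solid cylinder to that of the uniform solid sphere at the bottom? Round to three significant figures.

v_ratio ≈ 0.966

Each satisfies Mgh = ½(1+k)Mv² with k = I/(MR²), so v ∝ 1/√(1+k).
For the solid cylinder k = 0.5; for the uniform solid sphere k = 0.4.
v₁/v₂ = √((1+k₂)/(1+k₁)) = √(1.4/1.5) ≈ 0.966.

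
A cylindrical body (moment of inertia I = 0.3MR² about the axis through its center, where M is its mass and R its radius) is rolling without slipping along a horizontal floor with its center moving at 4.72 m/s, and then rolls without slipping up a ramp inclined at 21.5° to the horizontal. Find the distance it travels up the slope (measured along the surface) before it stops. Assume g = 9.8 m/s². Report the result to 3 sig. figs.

With I = 0.3MR², the ratio k = I/(MR²) is 0.3.
Rolling without slipping gives ω = v/R, so the total kinetic energy is ½Mv² + ½Iω² = ½(1+k)Mv² = (13/20)Mv².
Setting this equal to Mgh gives the vertical rise h = (1+k)v₀²/(2g) = 1.3×4.72²/(2×9.8) = 1.478 m.
The distance along the slope is d = h/sinθ = 1.478/sin21.5° ≈ 4.03 m.

d ≈ 4.03 m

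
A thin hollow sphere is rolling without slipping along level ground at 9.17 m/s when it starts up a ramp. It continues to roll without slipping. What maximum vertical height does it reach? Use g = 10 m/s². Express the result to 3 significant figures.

With I = (2/3)MR², the ratio k = I/(MR²) is 2/3.
Since it rolls without slipping, ω = v/R and KE = ½Mv² + ½Iω² = ½(1+k)Mv² = (5/6)Mv².
At the top the kinetic energy is zero, so (5/6)Mv₀² = Mgh.
Thus h = (1+k)v₀²/(2g) = 1.667 × 9.17² / (2 × 10) ≈ 7.01 m.

h ≈ 7.01 m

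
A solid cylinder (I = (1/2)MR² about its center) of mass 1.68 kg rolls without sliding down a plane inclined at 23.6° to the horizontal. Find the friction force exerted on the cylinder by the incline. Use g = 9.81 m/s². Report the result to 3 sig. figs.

f ≈ 2.20 N

For this body I = (1/2)MR², i.e. k = I/(MR²) = 0.5.
Translational: Mg sinθ − f = Ma. Rotational about the CM: fR = Iα = kMRa, so f = kMa.
Combining, a = g sinθ/(1+k) and f = kMa = kMg sinθ/(1+k).
f = 0.5 × 1.68 × 9.81 × sin23.6° / 1.5 ≈ 2.20 N.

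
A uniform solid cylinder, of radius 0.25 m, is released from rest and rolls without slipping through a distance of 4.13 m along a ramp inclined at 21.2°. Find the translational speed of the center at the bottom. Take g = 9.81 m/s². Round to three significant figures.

The moment of inertia is (1/2)MR², giving k ≡ I/(MR²) = 0.5.
Rolling without slipping gives ω = v/R, so the total kinetic energy is ½Mv² + ½Iω² = ½(1+k)Mv² = (3/4)Mv².
The vertical drop is h = L sinθ = 4.13 × sin21.2° = 1.494 m.
Setting Mgh = (3/4)Mv² gives v = √(2gh/(1+k)) = √(2·9.81·1.494/1.5) ≈ 4.42 m/s.

v ≈ 4.42 m/s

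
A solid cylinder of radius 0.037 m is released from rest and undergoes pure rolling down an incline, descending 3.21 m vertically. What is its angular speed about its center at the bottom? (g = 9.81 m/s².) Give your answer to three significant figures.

ω ≈ 175 rad/s

With I = (1/2)MR², the ratio k = I/(MR²) is 0.5.
Rolling without slipping gives ω = v/R, so the total kinetic energy is ½Mv² + ½Iω² = ½(1+k)Mv² = (3/4)Mv².
Energy conservation Mgh = ½(1+k)Mv² gives v = √(2gh/(1+k)) = √(2 × 9.81 × 3.21 / 1.5) = 6.48 m/s.
Then ω = v/R = 6.48 / 0.037 ≈ 175 rad/s.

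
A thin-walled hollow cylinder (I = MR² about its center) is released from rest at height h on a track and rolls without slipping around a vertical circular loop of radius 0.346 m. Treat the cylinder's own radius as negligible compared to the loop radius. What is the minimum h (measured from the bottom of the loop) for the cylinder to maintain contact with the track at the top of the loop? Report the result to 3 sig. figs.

h_min ≈ 1.04 m

For this body I = MR², i.e. k = I/(MR²) = 1.
At the top of the loop, the minimum-contact condition is Mg = Mv_top²/r, so v_top² = gr.
With ω = v/R, the kinetic energy at speed v is ½(1+k)Mv² = Mv².
Energy conservation from release (height h) to the top (height 2r): Mgh = Mg(2r) + M·gr.
Thus h_min = 2r + (1+k)r/2 = r(2 + 2/2) = 0.346 × 3 ≈ 1.04 m.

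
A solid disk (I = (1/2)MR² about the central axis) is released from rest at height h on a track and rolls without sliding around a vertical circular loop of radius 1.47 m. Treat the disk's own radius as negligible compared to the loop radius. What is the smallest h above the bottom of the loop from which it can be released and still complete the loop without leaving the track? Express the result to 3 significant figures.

The moment of inertia is (1/2)MR², giving k ≡ I/(MR²) = 0.5.
At the top, contact is just lost when gravity alone supplies the centripetal force: Mg = Mv_top²/r, i.e. v_top² = gr.
With ω = v/R, the kinetic energy at speed v is ½(1+k)Mv² = (3/4)Mv².
Energy conservation from release (height h) to the top (height 2r): Mgh = Mg(2r) + (3/4)M·gr.
Thus h_min = 2r + (1+k)r/2 = r(2 + 1.5/2) = 1.47 × 2.75 ≈ 4.04 m.

h_min ≈ 4.04 m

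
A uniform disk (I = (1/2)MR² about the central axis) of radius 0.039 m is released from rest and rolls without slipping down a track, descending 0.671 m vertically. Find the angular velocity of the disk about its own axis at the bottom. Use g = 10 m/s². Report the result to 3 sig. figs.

The moment of inertia is (1/2)MR², giving k ≡ I/(MR²) = 0.5.
Pure rolling means v = ωR; then KE = ½Mv² + ½I(v/R)² = ½(1+k)Mv² = (3/4)Mv².
Energy conservation Mgh = ½(1+k)Mv² gives v = √(2gh/(1+k)) = √(2 × 10 × 0.671 / 1.5) = 2.991 m/s.
The angular speed follows from ω = v/R = 2.991/0.039 ≈ 76.7 rad/s.

ω ≈ 76.7 rad/s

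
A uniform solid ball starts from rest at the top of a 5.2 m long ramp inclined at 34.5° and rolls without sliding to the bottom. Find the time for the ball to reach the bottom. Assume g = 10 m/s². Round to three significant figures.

For this body I = (2/5)MR², i.e. k = I/(MR²) = 0.4.
Translational: Mg sinθ − f = Ma. Rotational about the CM: fR = Iα = kMRa, so f = kMa.
Hence a = g sinθ/(1+k) = 10×sin34.5°/1.4 = 4.046 m/s².
With constant a from rest, t = √(2L/a) = √(2·5.2/4.046) ≈ 1.60 s.

t ≈ 1.60 s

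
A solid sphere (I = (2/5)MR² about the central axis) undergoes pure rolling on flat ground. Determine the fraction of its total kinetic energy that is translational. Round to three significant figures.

fraction ≈ 0.714

With I = (2/5)MR², the ratio k = I/(MR²) is 0.4.
With ω = v/R, KE_trans = ½Mv² and KE_rot = ½Iω² = ½kMv², so KE_total = ½(1+k)Mv².
The translational fraction is therefore 1/(1+k) = 1/1.4 ≈ 0.714.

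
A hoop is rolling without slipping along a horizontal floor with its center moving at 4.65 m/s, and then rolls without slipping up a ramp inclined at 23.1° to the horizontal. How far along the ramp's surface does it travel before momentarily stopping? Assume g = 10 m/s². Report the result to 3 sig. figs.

d ≈ 5.51 m

The moment of inertia is MR², giving k ≡ I/(MR²) = 1.
Pure rolling means v = ωR; then KE = ½Mv² + ½I(v/R)² = ½(1+k)Mv² = Mv².
Setting this equal to Mgh gives the vertical rise h = (1+k)v₀²/(2g) = 2×4.65²/(2×10) = 2.162 m.
The distance along the slope is d = h/sinθ = 2.162/sin23.1° ≈ 5.51 m.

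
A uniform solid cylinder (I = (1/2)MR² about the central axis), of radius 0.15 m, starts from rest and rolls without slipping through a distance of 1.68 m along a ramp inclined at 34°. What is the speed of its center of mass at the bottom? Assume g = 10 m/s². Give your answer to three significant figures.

Here I = (1/2)MR², so the shape factor k = I/(MR²) = 0.5.
The rolling condition ω = v/R makes the rotational term ½I(v/R)² = ½kMv², so KE_total = ½(1+k)Mv² = (3/4)Mv².
The vertical drop is h = L sinθ = 1.68 × sin34° = 0.9394 m.
Energy conservation: Mgh = (3/4)Mv², so v = √(2gh/(1+k)) = √(2 × 10 × 0.9394 / 1.5) ≈ 3.54 m/s.

v ≈ 3.54 m/s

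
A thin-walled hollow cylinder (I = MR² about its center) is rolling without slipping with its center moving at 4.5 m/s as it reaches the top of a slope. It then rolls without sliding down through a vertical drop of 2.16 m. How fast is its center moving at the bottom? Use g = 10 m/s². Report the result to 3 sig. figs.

For this body I = MR², i.e. k = I/(MR²) = 1.
Pure rolling means v = ωR; then KE = ½Mv² + ½I(v/R)² = ½(1+k)Mv² = Mv².
Conserving energy between top and bottom: Mv² = Mv₀² + Mgh, hence v² = v₀² + 2gh/(1+k).
v = √(4.5² + 2×10×2.16/2) = √41.85 ≈ 6.47 m/s.

v ≈ 6.47 m/s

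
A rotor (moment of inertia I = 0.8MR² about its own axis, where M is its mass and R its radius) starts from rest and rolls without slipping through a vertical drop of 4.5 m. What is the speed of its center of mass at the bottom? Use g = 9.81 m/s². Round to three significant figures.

v ≈ 7.00 m/s

With I = 0.8MR², the ratio k = I/(MR²) is 0.8.
Since it rolls without slipping, ω = v/R and KE = ½Mv² + ½Iω² = ½(1+k)Mv² = (9/10)Mv².
Setting Mgh = (9/10)Mv² gives v = √(2gh/(1+k)) = √(2·9.81·4.5/1.8) ≈ 7.00 m/s.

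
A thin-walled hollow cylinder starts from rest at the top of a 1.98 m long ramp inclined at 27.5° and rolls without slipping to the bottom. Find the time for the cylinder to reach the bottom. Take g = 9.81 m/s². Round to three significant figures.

t ≈ 1.32 s

The moment of inertia is MR², giving k ≡ I/(MR²) = 1.
Translational: Mg sinθ − f = Ma. Rotational about the CM: fR = Iα = kMRa, so f = kMa.
Hence a = g sinθ/(1+k) = 9.81×sin27.5°/2 = 2.265 m/s².
With constant a from rest, t = √(2L/a) = √(2·1.98/2.265) ≈ 1.32 s.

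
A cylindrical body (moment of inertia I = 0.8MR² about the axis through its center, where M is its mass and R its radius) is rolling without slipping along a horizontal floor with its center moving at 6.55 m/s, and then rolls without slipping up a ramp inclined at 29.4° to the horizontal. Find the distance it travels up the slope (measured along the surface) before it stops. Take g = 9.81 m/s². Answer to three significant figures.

The moment of inertia is 0.8MR², giving k ≡ I/(MR²) = 0.8.
Since it rolls without slipping, ω = v/R and KE = ½Mv² + ½Iω² = ½(1+k)Mv² = (9/10)Mv².
Setting this equal to Mgh gives the vertical rise h = (1+k)v₀²/(2g) = 1.8×6.55²/(2×9.81) = 3.936 m.
The distance along the slope is d = h/sinθ = 3.936/sin29.4° ≈ 8.02 m.

d ≈ 8.02 m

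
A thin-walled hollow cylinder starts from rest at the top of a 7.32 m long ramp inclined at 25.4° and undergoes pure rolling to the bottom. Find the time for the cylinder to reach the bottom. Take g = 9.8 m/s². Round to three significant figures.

With I = MR², the ratio k = I/(MR²) is 1.
Along the incline Mg sinθ − f = Ma, and torque about the center fR = Iα = kMR²(a/R) gives f = kMa.
Hence a = g sinθ/(1+k) = 9.8×sin25.4°/2 = 2.102 m/s².
With constant a from rest, t = √(2L/a) = √(2·7.32/2.102) ≈ 2.64 s.

t ≈ 2.64 s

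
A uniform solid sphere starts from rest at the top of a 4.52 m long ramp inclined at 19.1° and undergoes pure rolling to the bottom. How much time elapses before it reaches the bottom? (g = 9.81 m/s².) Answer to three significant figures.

The moment of inertia is (2/5)MR², giving k ≡ I/(MR²) = 0.4.
Newton's second law down the slope: Mg sinθ − f = Ma. The torque equation fR = Iα (with α = a/R) gives f = kMa.
Hence a = g sinθ/(1+k) = 9.81×sin19.1°/1.4 = 2.293 m/s².
Starting from rest, L = ½at², so t = √(2L/a) = √(2×4.52/2.293) ≈ 1.99 s.

t ≈ 1.99 s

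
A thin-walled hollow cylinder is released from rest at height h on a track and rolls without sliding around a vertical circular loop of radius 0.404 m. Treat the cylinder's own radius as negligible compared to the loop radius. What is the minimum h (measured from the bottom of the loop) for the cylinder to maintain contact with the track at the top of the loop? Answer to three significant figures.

For this body I = MR², i.e. k = I/(MR²) = 1.
At the top of the loop, the minimum-contact condition is Mg = Mv_top²/r, so v_top² = gr.
With ω = v/R, the kinetic energy at speed v is ½(1+k)Mv² = Mv².
Energy conservation from release (height h) to the top (height 2r): Mgh = Mg(2r) + M·gr.
Thus h_min = 2r + (1+k)r/2 = r(2 + 2/2) = 0.404 × 3 ≈ 1.21 m.

h_min ≈ 1.21 m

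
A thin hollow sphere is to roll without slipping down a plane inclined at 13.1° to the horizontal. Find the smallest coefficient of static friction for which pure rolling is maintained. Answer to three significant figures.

μ_min ≈ 0.0931

Here I = (2/3)MR², so the shape factor k = I/(MR²) = 2/3.
Along the incline Mg sinθ − f = Ma, and torque about the center fR = Iα = kMR²(a/R) gives f = kMa.
These give a = g sinθ/(1+k) and the required friction f = kMg sinθ/(1+k).
The normal force is N = Mg cosθ, so μ_min = f/N = k tanθ/(1+k).
μ_min = (2/3) × tan13.1° / 1.667 ≈ 0.0931.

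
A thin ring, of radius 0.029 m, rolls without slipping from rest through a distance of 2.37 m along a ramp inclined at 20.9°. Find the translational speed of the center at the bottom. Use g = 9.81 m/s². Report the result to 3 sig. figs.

v ≈ 2.88 m/s

The moment of inertia is MR², giving k ≡ I/(MR²) = 1.
Pure rolling means v = ωR; then KE = ½Mv² + ½I(v/R)² = ½(1+k)Mv² = Mv².
The vertical drop is h = L sinθ = 2.37 × sin20.9° = 0.8455 m.
Setting Mgh = Mv² gives v = √(2gh/(1+k)) = √(2·9.81·0.8455/2) ≈ 2.88 m/s.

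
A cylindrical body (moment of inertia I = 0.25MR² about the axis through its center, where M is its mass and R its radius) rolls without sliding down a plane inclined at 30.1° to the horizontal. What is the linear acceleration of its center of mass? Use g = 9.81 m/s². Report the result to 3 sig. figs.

With I = 0.25MR², the ratio k = I/(MR²) is 0.25.
Translational: Mg sinθ − f = Ma. Rotational about the CM: fR = Iα = kMRa, so f = kMa.
Eliminating f: Mg sinθ = (1+k)Ma, so a = g sinθ/(1+k) = 9.81 × sin30.1° / 1.25 ≈ 3.94 m/s².

a ≈ 3.94 m/s²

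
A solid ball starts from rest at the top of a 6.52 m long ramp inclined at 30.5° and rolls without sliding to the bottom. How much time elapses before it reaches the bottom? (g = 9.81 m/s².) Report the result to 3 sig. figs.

t ≈ 1.91 s

For this body I = (2/5)MR², i.e. k = I/(MR²) = 0.4.
Along the incline Mg sinθ − f = Ma, and torque about the center fR = Iα = kMR²(a/R) gives f = kMa.
Hence a = g sinθ/(1+k) = 9.81×sin30.5°/1.4 = 3.556 m/s².
With constant a from rest, t = √(2L/a) = √(2·6.52/3.556) ≈ 1.91 s.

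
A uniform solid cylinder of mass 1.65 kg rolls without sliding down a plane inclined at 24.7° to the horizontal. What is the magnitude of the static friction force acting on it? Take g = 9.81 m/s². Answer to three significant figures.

The moment of inertia is (1/2)MR², giving k ≡ I/(MR²) = 0.5.
Translational: Mg sinθ − f = Ma. Rotational about the CM: fR = Iα = kMRa, so f = kMa.
Combining, a = g sinθ/(1+k) and f = kMa = kMg sinθ/(1+k).
f = 0.5 × 1.65 × 9.81 × sin24.7° / 1.5 ≈ 2.25 N.

f ≈ 2.25 N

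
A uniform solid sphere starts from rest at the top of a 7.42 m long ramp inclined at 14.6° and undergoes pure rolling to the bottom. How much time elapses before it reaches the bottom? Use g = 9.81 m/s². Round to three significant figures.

t ≈ 2.90 s

Here I = (2/5)MR², so the shape factor k = I/(MR²) = 0.4.
Translational: Mg sinθ − f = Ma. Rotational about the CM: fR = Iα = kMRa, so f = kMa.
Hence a = g sinθ/(1+k) = 9.81×sin14.6°/1.4 = 1.766 m/s².
Starting from rest, L = ½at², so t = √(2L/a) = √(2×7.42/1.766) ≈ 2.90 s.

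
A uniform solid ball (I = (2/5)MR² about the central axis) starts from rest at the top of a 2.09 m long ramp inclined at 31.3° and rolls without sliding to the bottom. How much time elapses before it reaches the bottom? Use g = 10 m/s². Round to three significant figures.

The moment of inertia is (2/5)MR², giving k ≡ I/(MR²) = 0.4.
Along the incline Mg sinθ − f = Ma, and torque about the center fR = Iα = kMR²(a/R) gives f = kMa.
Hence a = g sinθ/(1+k) = 10×sin31.3°/1.4 = 3.711 m/s².
With constant a from rest, t = √(2L/a) = √(2·2.09/3.711) ≈ 1.06 s.

t ≈ 1.06 s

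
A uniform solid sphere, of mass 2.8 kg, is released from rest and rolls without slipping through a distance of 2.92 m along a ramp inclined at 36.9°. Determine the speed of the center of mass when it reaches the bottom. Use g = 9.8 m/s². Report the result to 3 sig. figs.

v ≈ 4.95 m/s

For this body I = (2/5)MR², i.e. k = I/(MR²) = 0.4.
Rolling without slipping gives ω = v/R, so the total kinetic energy is ½Mv² + ½Iω² = ½(1+k)Mv² = (7/10)Mv².
The vertical drop is h = L sinθ = 2.92 × sin36.9° = 1.753 m.
Setting Mgh = (7/10)Mv² gives v = √(2gh/(1+k)) = √(2·9.8·1.753/1.4) ≈ 4.95 m/s.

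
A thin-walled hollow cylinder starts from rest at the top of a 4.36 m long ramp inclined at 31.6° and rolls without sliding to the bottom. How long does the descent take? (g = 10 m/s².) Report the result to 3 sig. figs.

With I = MR², the ratio k = I/(MR²) is 1.
Along the incline Mg sinθ − f = Ma, and torque about the center fR = Iα = kMR²(a/R) gives f = kMa.
Hence a = g sinθ/(1+k) = 10×sin31.6°/2 = 2.62 m/s².
With constant a from rest, t = √(2L/a) = √(2·4.36/2.62) ≈ 1.82 s.

t ≈ 1.82 s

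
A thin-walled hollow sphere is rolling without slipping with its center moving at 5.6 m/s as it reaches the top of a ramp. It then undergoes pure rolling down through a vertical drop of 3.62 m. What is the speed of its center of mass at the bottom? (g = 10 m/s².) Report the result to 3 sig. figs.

With I = (2/3)MR², the ratio k = I/(MR²) is 2/3.
Pure rolling means v = ωR; then KE = ½Mv² + ½I(v/R)² = ½(1+k)Mv² = (5/6)Mv².
Energy conservation: (5/6)Mv₀² + Mgh = (5/6)Mv², so v² = v₀² + 2gh/(1+k).
v = √(5.6² + 2×10×3.62/1.667) = √74.8 ≈ 8.65 m/s.

v ≈ 8.65 m/s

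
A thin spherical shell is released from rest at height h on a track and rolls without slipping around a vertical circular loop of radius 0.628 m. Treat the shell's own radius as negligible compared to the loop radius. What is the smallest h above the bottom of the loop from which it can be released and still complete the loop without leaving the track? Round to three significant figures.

For this body I = (2/3)MR², i.e. k = I/(MR²) = 2/3.
At the top of the loop, the minimum-contact condition is Mg = Mv_top²/r, so v_top² = gr.
With ω = v/R, the kinetic energy at speed v is ½(1+k)Mv² = (5/6)Mv².
Energy conservation from release (height h) to the top (height 2r): Mgh = Mg(2r) + (5/6)M·gr.
Thus h_min = 2r + (1+k)r/2 = r(2 + 1.667/2) = 0.628 × 2.833 ≈ 1.78 m.

h_min ≈ 1.78 m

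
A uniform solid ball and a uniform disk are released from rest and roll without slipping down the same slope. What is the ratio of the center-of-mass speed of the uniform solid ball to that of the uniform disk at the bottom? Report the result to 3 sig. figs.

Each satisfies Mgh = ½(1+k)Mv² with k = I/(MR²), so v ∝ 1/√(1+k).
For the uniform solid ball k = 0.4; for the uniform disk k = 0.5.
v₁/v₂ = √((1+k₂)/(1+k₁)) = √(1.5/1.4) ≈ 1.04.

v_ratio ≈ 1.04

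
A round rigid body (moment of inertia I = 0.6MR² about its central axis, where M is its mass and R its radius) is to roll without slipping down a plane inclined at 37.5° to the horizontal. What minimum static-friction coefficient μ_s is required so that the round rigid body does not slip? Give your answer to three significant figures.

μ_min ≈ 0.288

With I = 0.6MR², the ratio k = I/(MR²) is 0.6.
Along the incline Mg sinθ − f = Ma, and torque about the center fR = Iα = kMR²(a/R) gives f = kMa.
These give a = g sinθ/(1+k) and the required friction f = kMg sinθ/(1+k).
The normal force is N = Mg cosθ, so μ_min = f/N = k tanθ/(1+k).
μ_min = 0.6 × tan37.5° / 1.6 ≈ 0.288.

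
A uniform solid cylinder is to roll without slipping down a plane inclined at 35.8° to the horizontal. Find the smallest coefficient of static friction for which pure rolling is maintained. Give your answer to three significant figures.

With I = (1/2)MR², the ratio k = I/(MR²) is 0.5.
Translational: Mg sinθ − f = Ma. Rotational about the CM: fR = Iα = kMRa, so f = kMa.
These give a = g sinθ/(1+k) and the required friction f = kMg sinθ/(1+k).
The normal force is N = Mg cosθ, so μ_min = f/N = k tanθ/(1+k).
μ_min = 0.5 × tan35.8° / 1.5 ≈ 0.240.

μ_min ≈ 0.240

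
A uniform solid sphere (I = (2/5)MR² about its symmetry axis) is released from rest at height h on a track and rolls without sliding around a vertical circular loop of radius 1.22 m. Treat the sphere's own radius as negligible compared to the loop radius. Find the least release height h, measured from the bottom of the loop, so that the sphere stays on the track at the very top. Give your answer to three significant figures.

With I = (2/5)MR², the ratio k = I/(MR²) is 0.4.
At the top of the loop, the minimum-contact condition is Mg = Mv_top²/r, so v_top² = gr.
With ω = v/R, the kinetic energy at speed v is ½(1+k)Mv² = (7/10)Mv².
Energy conservation from release (height h) to the top (height 2r): Mgh = Mg(2r) + (7/10)M·gr.
Thus h_min = 2r + (1+k)r/2 = r(2 + 1.4/2) = 1.22 × 2.7 ≈ 3.29 m.

h_min ≈ 3.29 m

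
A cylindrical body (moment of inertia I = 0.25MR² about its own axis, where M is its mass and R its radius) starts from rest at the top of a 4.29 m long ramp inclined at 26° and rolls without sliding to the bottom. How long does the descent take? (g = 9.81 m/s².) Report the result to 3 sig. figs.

The moment of inertia is 0.25MR², giving k ≡ I/(MR²) = 0.25.
Newton's second law down the slope: Mg sinθ − f = Ma. The torque equation fR = Iα (with α = a/R) gives f = kMa.
Hence a = g sinθ/(1+k) = 9.81×sin26°/1.25 = 3.44 m/s².
With constant a from rest, t = √(2L/a) = √(2·4.29/3.44) ≈ 1.58 s.

t ≈ 1.58 s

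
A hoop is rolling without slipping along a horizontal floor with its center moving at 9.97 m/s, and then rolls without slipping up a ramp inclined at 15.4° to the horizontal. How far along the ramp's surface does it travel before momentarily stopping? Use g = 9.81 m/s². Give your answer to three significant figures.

d ≈ 38.2 m

Here I = MR², so the shape factor k = I/(MR²) = 1.
Since it rolls without slipping, ω = v/R and KE = ½Mv² + ½Iω² = ½(1+k)Mv² = Mv².
Setting this equal to Mgh gives the vertical rise h = (1+k)v₀²/(2g) = 2×9.97²/(2×9.81) = 10.13 m.
The distance along the slope is d = h/sinθ = 10.13/sin15.4° ≈ 38.2 m.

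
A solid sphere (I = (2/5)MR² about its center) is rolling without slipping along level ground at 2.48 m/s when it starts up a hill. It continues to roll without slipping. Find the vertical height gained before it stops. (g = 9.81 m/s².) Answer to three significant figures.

h ≈ 0.439 m

For this body I = (2/5)MR², i.e. k = I/(MR²) = 0.4.
Since it rolls without slipping, ω = v/R and KE = ½Mv² + ½Iω² = ½(1+k)Mv² = (7/10)Mv².
At the top the kinetic energy is zero, so (7/10)Mv₀² = Mgh.
Thus h = (1+k)v₀²/(2g) = 1.4 × 2.48² / (2 × 9.81) ≈ 0.439 m.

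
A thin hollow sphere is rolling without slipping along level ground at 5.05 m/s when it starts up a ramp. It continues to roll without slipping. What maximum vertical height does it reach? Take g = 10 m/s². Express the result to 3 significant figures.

h ≈ 2.13 m

Here I = (2/3)MR², so the shape factor k = I/(MR²) = 2/3.
Pure rolling means v = ωR; then KE = ½Mv² + ½I(v/R)² = ½(1+k)Mv² = (5/6)Mv².
All of this converts to potential energy at the highest point: (5/6)Mv₀² = Mgh.
Thus h = (1+k)v₀²/(2g) = 1.667 × 5.05² / (2 × 10) ≈ 2.13 m.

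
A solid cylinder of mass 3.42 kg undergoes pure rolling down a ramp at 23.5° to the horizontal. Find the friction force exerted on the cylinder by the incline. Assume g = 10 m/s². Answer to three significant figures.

f ≈ 4.55 N

With I = (1/2)MR², the ratio k = I/(MR²) is 0.5.
Newton's second law down the slope: Mg sinθ − f = Ma. The torque equation fR = Iα (with α = a/R) gives f = kMa.
Combining, a = g sinθ/(1+k) and f = kMa = kMg sinθ/(1+k).
f = 0.5 × 3.42 × 10 × sin23.5° / 1.5 ≈ 4.55 N.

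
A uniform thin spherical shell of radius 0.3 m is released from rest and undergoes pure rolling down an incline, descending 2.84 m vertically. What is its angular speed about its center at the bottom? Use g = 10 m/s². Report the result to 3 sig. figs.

ω ≈ 19.5 rad/s

The moment of inertia is (2/3)MR², giving k ≡ I/(MR²) = 2/3.
Since it rolls without slipping, ω = v/R and KE = ½Mv² + ½Iω² = ½(1+k)Mv² = (5/6)Mv².
Energy conservation Mgh = ½(1+k)Mv² gives v = √(2gh/(1+k)) = √(2 × 10 × 2.84 / 1.667) = 5.838 m/s.
The angular speed follows from ω = v/R = 5.838/0.3 ≈ 19.5 rad/s.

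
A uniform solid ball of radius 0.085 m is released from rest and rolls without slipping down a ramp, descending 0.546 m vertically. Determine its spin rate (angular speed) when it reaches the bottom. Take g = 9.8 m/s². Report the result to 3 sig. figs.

With I = (2/5)MR², the ratio k = I/(MR²) is 0.4.
The rolling condition ω = v/R makes the rotational term ½I(v/R)² = ½kMv², so KE_total = ½(1+k)Mv² = (7/10)Mv².
Energy conservation Mgh = ½(1+k)Mv² gives v = √(2gh/(1+k)) = √(2 × 9.8 × 0.546 / 1.4) = 2.765 m/s.
The angular speed follows from ω = v/R = 2.765/0.085 ≈ 32.5 rad/s.

ω ≈ 32.5 rad/s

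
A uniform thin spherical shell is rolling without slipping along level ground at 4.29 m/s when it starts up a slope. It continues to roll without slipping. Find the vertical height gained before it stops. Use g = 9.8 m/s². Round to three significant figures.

With I = (2/3)MR², the ratio k = I/(MR²) is 2/3.
Since it rolls without slipping, ω = v/R and KE = ½Mv² + ½Iω² = ½(1+k)Mv² = (5/6)Mv².
All of this converts to potential energy at the highest point: (5/6)Mv₀² = Mgh.
Thus h = (1+k)v₀²/(2g) = 1.667 × 4.29² / (2 × 9.8) ≈ 1.56 m.

h ≈ 1.56 m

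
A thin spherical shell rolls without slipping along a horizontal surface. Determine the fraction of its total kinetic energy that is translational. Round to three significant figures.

For this body I = (2/3)MR², i.e. k = I/(MR²) = 2/3.
Since ω = v/R, the translational part is ½Mv² and the rotational part is ½I(v/R)² = ½kMv²; the total is ½(1+k)Mv².
The translational fraction is therefore 1/(1+k) = 1/1.667 ≈ 0.600.

fraction ≈ 0.600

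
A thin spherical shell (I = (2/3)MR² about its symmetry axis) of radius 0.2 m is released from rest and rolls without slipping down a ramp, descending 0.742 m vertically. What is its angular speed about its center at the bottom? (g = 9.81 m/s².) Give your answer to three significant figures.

ω ≈ 14.8 rad/s

For this body I = (2/3)MR², i.e. k = I/(MR²) = 2/3.
The rolling condition ω = v/R makes the rotational term ½I(v/R)² = ½kMv², so KE_total = ½(1+k)Mv² = (5/6)Mv².
Energy conservation Mgh = ½(1+k)Mv² gives v = √(2gh/(1+k)) = √(2 × 9.81 × 0.742 / 1.667) = 2.955 m/s.
The angular speed follows from ω = v/R = 2.955/0.2 ≈ 14.8 rad/s.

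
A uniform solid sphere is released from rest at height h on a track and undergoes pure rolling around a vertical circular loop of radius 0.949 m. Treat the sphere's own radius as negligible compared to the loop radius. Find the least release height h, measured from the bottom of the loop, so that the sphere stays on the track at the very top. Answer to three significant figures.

h_min ≈ 2.56 m

For this body I = (2/5)MR², i.e. k = I/(MR²) = 0.4.
At the top, contact is just lost when gravity alone supplies the centripetal force: Mg = Mv_top²/r, i.e. v_top² = gr.
With ω = v/R, the kinetic energy at speed v is ½(1+k)Mv² = (7/10)Mv².
Energy conservation from release (height h) to the top (height 2r): Mgh = Mg(2r) + (7/10)M·gr.
Thus h_min = 2r + (1+k)r/2 = r(2 + 1.4/2) = 0.949 × 2.7 ≈ 2.56 m.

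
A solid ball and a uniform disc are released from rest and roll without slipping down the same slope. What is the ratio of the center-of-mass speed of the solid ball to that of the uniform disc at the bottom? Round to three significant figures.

Each satisfies Mgh = ½(1+k)Mv² with k = I/(MR²), so v ∝ 1/√(1+k).
For the solid ball k = 0.4; for the uniform disc k = 0.5.
v₁/v₂ = √((1+k₂)/(1+k₁)) = √(1.5/1.4) ≈ 1.04.

v_ratio ≈ 1.04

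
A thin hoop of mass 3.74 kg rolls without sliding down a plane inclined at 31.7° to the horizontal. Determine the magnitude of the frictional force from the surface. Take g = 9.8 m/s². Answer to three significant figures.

The moment of inertia is MR², giving k ≡ I/(MR²) = 1.
Newton's second law down the slope: Mg sinθ − f = Ma. The torque equation fR = Iα (with α = a/R) gives f = kMa.
Combining, a = g sinθ/(1+k) and f = kMa = kMg sinθ/(1+k).
f = 1 × 3.74 × 9.8 × sin31.7° / 2 ≈ 9.63 N.

f ≈ 9.63 N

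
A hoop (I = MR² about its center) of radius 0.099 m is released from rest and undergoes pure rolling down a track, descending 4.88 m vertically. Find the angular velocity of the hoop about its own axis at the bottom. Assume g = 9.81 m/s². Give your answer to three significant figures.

Here I = MR², so the shape factor k = I/(MR²) = 1.
Since it rolls without slipping, ω = v/R and KE = ½Mv² + ½Iω² = ½(1+k)Mv² = Mv².
Energy conservation Mgh = ½(1+k)Mv² gives v = √(2gh/(1+k)) = √(2 × 9.81 × 4.88 / 2) = 6.919 m/s.
The angular speed follows from ω = v/R = 6.919/0.099 ≈ 69.9 rad/s.

ω ≈ 69.9 rad/s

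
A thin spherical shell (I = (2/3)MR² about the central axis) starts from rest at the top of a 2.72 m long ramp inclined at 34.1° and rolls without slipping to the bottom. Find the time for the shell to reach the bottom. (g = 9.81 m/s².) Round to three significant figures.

Here I = (2/3)MR², so the shape factor k = I/(MR²) = 2/3.
Translational: Mg sinθ − f = Ma. Rotational about the CM: fR = Iα = kMRa, so f = kMa.
Hence a = g sinθ/(1+k) = 9.81×sin34.1°/1.667 = 3.3 m/s².
Starting from rest, L = ½at², so t = √(2L/a) = √(2×2.72/3.3) ≈ 1.28 s.

t ≈ 1.28 s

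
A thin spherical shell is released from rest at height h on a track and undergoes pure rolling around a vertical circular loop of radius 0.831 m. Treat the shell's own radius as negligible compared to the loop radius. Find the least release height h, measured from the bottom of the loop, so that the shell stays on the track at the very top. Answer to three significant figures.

h_min ≈ 2.35 m

The moment of inertia is (2/3)MR², giving k ≡ I/(MR²) = 2/3.
At the top of the loop, the minimum-contact condition is Mg = Mv_top²/r, so v_top² = gr.
With ω = v/R, the kinetic energy at speed v is ½(1+k)Mv² = (5/6)Mv².
Energy conservation from release (height h) to the top (height 2r): Mgh = Mg(2r) + (5/6)M·gr.
Thus h_min = 2r + (1+k)r/2 = r(2 + 1.667/2) = 0.831 × 2.833 ≈ 2.35 m.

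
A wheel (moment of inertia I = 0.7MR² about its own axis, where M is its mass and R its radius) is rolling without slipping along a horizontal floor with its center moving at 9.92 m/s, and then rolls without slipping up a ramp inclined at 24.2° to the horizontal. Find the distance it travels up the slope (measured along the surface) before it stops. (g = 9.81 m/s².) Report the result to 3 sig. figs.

d ≈ 20.8 m

The moment of inertia is 0.7MR², giving k ≡ I/(MR²) = 0.7.
Pure rolling means v = ωR; then KE = ½Mv² + ½I(v/R)² = ½(1+k)Mv² = (17/20)Mv².
Setting this equal to Mgh gives the vertical rise h = (1+k)v₀²/(2g) = 1.7×9.92²/(2×9.81) = 8.527 m.
Along the incline, d = h/sinθ = 8.527/sin24.2° ≈ 20.8 m.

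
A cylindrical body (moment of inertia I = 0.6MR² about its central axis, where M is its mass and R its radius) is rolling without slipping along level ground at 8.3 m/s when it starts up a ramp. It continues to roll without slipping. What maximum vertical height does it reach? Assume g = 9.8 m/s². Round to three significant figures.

For this body I = 0.6MR², i.e. k = I/(MR²) = 0.6.
Since it rolls without slipping, ω = v/R and KE = ½Mv² + ½Iω² = ½(1+k)Mv² = (4/5)Mv².
All of this converts to potential energy at the highest point: (4/5)Mv₀² = Mgh.
Thus h = (1+k)v₀²/(2g) = 1.6 × 8.3² / (2 × 9.8) ≈ 5.62 m.

h ≈ 5.62 m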